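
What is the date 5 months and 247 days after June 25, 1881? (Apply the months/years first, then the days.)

Advancing 5 months and 247 days from June 25, 1881: first the month/year part, then the days.
month 6 + 5 = 11 → November 1881.
Day 25 is valid in November, giving November 25, 1881.
Now add 247 days from November 25, 1881.
November has 30 days, so 30 − 25 = 5 days remain after November 25, 1881; 247 − 5 = 242 left.
December 1881 has 31 days: 242 − 31 = 211 left.
January 1882 has 31 days: 211 − 31 = 180 left.
February 1882 has 28 days (1882 is not a leap year): 180 − 28 = 152 left.
March 1882 has 31 days: 152 − 31 = 121 left.
April 1882 has 30 days: 121 − 30 = 91 left.
May 1882 has 31 days: 91 − 31 = 60 left.
June 1882 has 30 days: 60 − 30 = 30 left.
30 days into July 1882 → July 30, 1882.

July 30, 1882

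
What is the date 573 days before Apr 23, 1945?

September 28, 1943

Subtracting 573 days from April 23, 1945.
Going back 23 days from April 23, 1945 reaches the end of the previous month; 573 − 23 = 550 left.
March 1945 has 31 days: 550 − 31 = 519 left.
February 1945 has 28 days (1945 is not a leap year): 519 − 28 = 491 left.
January 1945 has 31 days: 491 − 31 = 460 left.
December 1944 has 31 days: 460 − 31 = 429 left.
November 1944 has 30 days: 429 − 30 = 399 left.
October 1944 has 31 days: 399 − 31 = 368 left.
September 1944 has 30 days: 368 − 30 = 338 left.
August 1944 has 31 days: 338 − 31 = 307 left.
July 1944 has 31 days: 307 − 31 = 276 left.
June 1944 has 30 days: 276 − 30 = 246 left.
May 1944 has 31 days: 246 − 31 = 215 left.
April 1944 has 30 days: 215 − 30 = 185 left.
March 1944 has 31 days: 185 − 31 = 154 left.
February 1944 has 29 days (1944 is a leap year): 154 − 29 = 125 left.
January 1944 has 31 days: 125 − 31 = 94 left.
December 1943 has 31 days: 94 − 31 = 63 left.
November 1943 has 30 days: 63 − 30 = 33 left.
October 1943 has 31 days: 33 − 31 = 2 left.
September 1943 has 30 days; 30 − 2 = 28 → September 28, 1943.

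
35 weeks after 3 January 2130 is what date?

Adding 35 weeks = 245 days from January 3, 2130.
January has 31 days, so 31 − 3 = 28 days remain after January 3, 2130; 245 − 28 = 217 left.
February 2130 has 28 days (2130 is not a leap year): 217 − 28 = 189 left.
March 2130 has 31 days: 189 − 31 = 158 left.
April 2130 has 30 days: 158 − 30 = 128 left.
May 2130 has 31 days: 128 − 31 = 97 left.
June 2130 has 30 days: 97 − 30 = 67 left.
July 2130 has 31 days: 67 − 31 = 36 left.
August 2130 has 31 days: 36 − 31 = 5 left.
5 days into September 2130 → September 5, 2130.

September 5, 2130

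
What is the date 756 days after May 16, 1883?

June 10, 1885

Advancing 756 days from May 16, 1883.
May has 31 days, so 31 − 16 = 15 days remain after May 16, 1883; 756 − 15 = 741 left.
June 1883 has 30 days: 741 − 30 = 711 left.
July 1883 has 31 days: 711 − 31 = 680 left.
August 1883 has 31 days: 680 − 31 = 649 left.
September 1883 has 30 days: 649 − 30 = 619 left.
October 1883 has 31 days: 619 − 31 = 588 left.
November 1883 has 30 days: 588 − 30 = 558 left.
December 1883 has 31 days: 558 − 31 = 527 left.
January 1884 has 31 days: 527 − 31 = 496 left.
February 1884 has 29 days (1884 is a leap year): 496 − 29 = 467 left.
March 1884 has 31 days: 467 − 31 = 436 left.
April 1884 has 30 days: 436 − 30 = 406 left.
May 1884 has 31 days: 406 − 31 = 375 left.
June 1884 has 30 days: 375 − 30 = 345 left.
July 1884 has 31 days: 345 − 31 = 314 left.
August 1884 has 31 days: 314 − 31 = 283 left.
September 1884 has 30 days: 283 − 30 = 253 left.
October 1884 has 31 days: 253 − 31 = 222 left.
November 1884 has 30 days: 222 − 30 = 192 left.
December 1884 has 31 days: 192 − 31 = 161 left.
January 1885 has 31 days: 161 − 31 = 130 left.
February 1885 has 28 days (1885 is not a leap year): 130 − 28 = 102 left.
March 1885 has 31 days: 102 − 31 = 71 left.
April 1885 has 30 days: 71 − 30 = 41 left.
May 1885 has 31 days: 41 − 31 = 10 left.
10 days into June 1885 → June 10, 1885.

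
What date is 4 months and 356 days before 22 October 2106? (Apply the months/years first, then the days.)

Subtracting 4 months and 356 days from October 22, 2106: first the month/year part, then the days.
month 10 − 4 = 6 → June 2106.
Day 22 is valid in June, giving June 22, 2106.
Now subtract 356 days from June 22, 2106.
Going back 22 days from June 22, 2106 reaches the end of the previous month; 356 − 22 = 334 left.
May 2106 has 31 days: 334 − 31 = 303 left.
April 2106 has 30 days: 303 − 30 = 273 left.
March 2106 has 31 days: 273 − 31 = 242 left.
February 2106 has 28 days (2106 is not a leap year): 242 − 28 = 214 left.
January 2106 has 31 days: 214 − 31 = 183 left.
December 2105 has 31 days: 183 − 31 = 152 left.
November 2105 has 30 days: 152 − 30 = 122 left.
October 2105 has 31 days: 122 − 31 = 91 left.
September 2105 has 30 days: 91 − 30 = 61 left.
August 2105 has 31 days: 61 − 31 = 30 left.
July 2105 has 31 days; 31 − 30 = 1 → July 1, 2105.

July 1, 2105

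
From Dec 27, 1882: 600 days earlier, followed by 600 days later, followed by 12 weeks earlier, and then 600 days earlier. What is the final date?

Going back 600 days from December 27, 1882:
Going back 27 days from December 27, 1882 reaches the end of the previous month; 600 − 27 = 573 left.
November 1882 has 30 days: 573 − 30 = 543 left.
October 1882 has 31 days: 543 − 31 = 512 left.
September 1882 has 30 days: 512 − 30 = 482 left.
August 1882 has 31 days: 482 − 31 = 451 left.
July 1882 has 31 days: 451 − 31 = 420 left.
June 1882 has 30 days: 420 − 30 = 390 left.
May 1882 has 31 days: 390 − 31 = 359 left.
April 1882 has 30 days: 359 − 30 = 329 left.
March 1882 has 31 days: 329 − 31 = 298 left.
February 1882 has 28 days (1882 is not a leap year): 298 − 28 = 270 left.
January 1882 has 31 days: 270 − 31 = 239 left.
December 1881 has 31 days: 239 − 31 = 208 left.
November 1881 has 30 days: 208 − 30 = 178 left.
October 1881 has 31 days: 178 − 31 = 147 left.
September 1881 has 30 days: 147 − 30 = 117 left.
August 1881 has 31 days: 117 − 31 = 86 left.
July 1881 has 31 days: 86 − 31 = 55 left.
June 1881 has 30 days: 55 − 30 = 25 left.
May 1881 has 31 days; 31 − 25 = 6 → May 6, 1881.
Counting forward 600 days from May 6, 1881:
May has 31 days, so 31 − 6 = 25 days remain after May 6, 1881; 600 − 25 = 575 left.
June 1881 has 30 days: 575 − 30 = 545 left.
July 1881 has 31 days: 545 − 31 = 514 left.
August 1881 has 31 days: 514 − 31 = 483 left.
September 1881 has 30 days: 483 − 30 = 453 left.
October 1881 has 31 days: 453 − 31 = 422 left.
November 1881 has 30 days: 422 − 30 = 392 left.
December 1881 has 31 days: 392 − 31 = 361 left.
January 1882 has 31 days: 361 − 31 = 330 left.
February 1882 has 28 days (1882 is not a leap year): 330 − 28 = 302 left.
March 1882 has 31 days: 302 − 31 = 271 left.
April 1882 has 30 days: 271 − 30 = 241 left.
May 1882 has 31 days: 241 − 31 = 210 left.
June 1882 has 30 days: 210 − 30 = 180 left.
July 1882 has 31 days: 180 − 31 = 149 left.
August 1882 has 31 days: 149 − 31 = 118 left.
September 1882 has 30 days: 118 − 30 = 88 left.
October 1882 has 31 days: 88 − 31 = 57 left.
November 1882 has 30 days: 57 − 30 = 27 left.
27 days into December 1882 → December 27, 1882.
Counting back 12 weeks (= 84 days) from December 27, 1882:
Going back 27 days from December 27, 1882 reaches the end of the previous month; 84 − 27 = 57 left.
November 1882 has 30 days: 57 − 30 = 27 left.
October 1882 has 31 days; 31 − 27 = 4 → October 4, 1882.
Subtracting 600 days from October 4, 1882:
Going back 4 days from October 4, 1882 reaches the end of the previous month; 600 − 4 = 596 left.
September 1882 has 30 days: 596 − 30 = 566 left.
August 1882 has 31 days: 566 − 31 = 535 left.
July 1882 has 31 days: 535 − 31 = 504 left.
June 1882 has 30 days: 504 − 30 = 474 left.
May 1882 has 31 days: 474 − 31 = 443 left.
April 1882 has 30 days: 443 − 30 = 413 left.
March 1882 has 31 days: 413 − 31 = 382 left.
February 1882 has 28 days (1882 is not a leap year): 382 − 28 = 354 left.
January 1882 has 31 days: 354 − 31 = 323 left.
December 1881 has 31 days: 323 − 31 = 292 left.
November 1881 has 30 days: 292 − 30 = 262 left.
October 1881 has 31 days: 262 − 31 = 231 left.
September 1881 has 30 days: 231 − 30 = 201 left.
August 1881 has 31 days: 201 − 31 = 170 left.
July 1881 has 31 days: 170 − 31 = 139 left.
June 1881 has 30 days: 139 − 30 = 109 left.
May 1881 has 31 days: 109 − 31 = 78 left.
April 1881 has 30 days: 78 − 30 = 48 left.
March 1881 has 31 days: 48 − 31 = 17 left.
February 1881 has 28 days; 28 − 17 = 11 → February 11, 1881.

February 11, 1881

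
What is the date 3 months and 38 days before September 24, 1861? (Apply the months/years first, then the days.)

Subtracting 3 months and 38 days from September 24, 1861: first the month/year part, then the days.
month 9 − 3 = 6 → June 1861.
Day 24 is valid in June, giving June 24, 1861.
Now subtract 38 days from June 24, 1861.
Going back 24 days from June 24, 1861 reaches the end of the previous month; 38 − 24 = 14 left.
May 1861 has 31 days; 31 − 14 = 17 → May 17, 1861.

May 17, 1861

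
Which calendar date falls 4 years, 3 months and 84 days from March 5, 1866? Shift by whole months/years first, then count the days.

August 28, 1870

Counting forward 4 years, 3 months and 84 days from March 5, 1866: first the month/year part, then the days.
+4 years → 1870; month 3 + 3 = 6 → June 1870.
Day 5 is valid in June, giving June 5, 1870.
Now add 84 days from June 5, 1870.
June has 30 days, so 30 − 5 = 25 days remain after June 5, 1870; 84 − 25 = 59 left.
July 1870 has 31 days: 59 − 31 = 28 left.
28 days into August 1870 → August 28, 1870.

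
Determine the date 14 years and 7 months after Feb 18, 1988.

September 18, 2002

Adding 14 years and 7 months from February 18, 1988.
+14 years → 2002; month 2 + 7 = 9 → September 2002.
Day 18 is valid in September, giving September 18, 2002.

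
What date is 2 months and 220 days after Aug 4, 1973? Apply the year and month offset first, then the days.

Advancing 2 months and 220 days from August 4, 1973: first the month/year part, then the days.
month 8 + 2 = 10 → October 1973.
Day 4 is valid in October, giving October 4, 1973.
Now add 220 days from October 4, 1973.
October has 31 days, so 31 − 4 = 27 days remain after October 4, 1973; 220 − 27 = 193 left.
November 1973 has 30 days: 193 − 30 = 163 left.
December 1973 has 31 days: 163 − 31 = 132 left.
January 1974 has 31 days: 132 − 31 = 101 left.
February 1974 has 28 days (1974 is not a leap year): 101 − 28 = 73 left.
March 1974 has 31 days: 73 − 31 = 42 left.
April 1974 has 30 days: 42 − 30 = 12 left.
12 days into May 1974 → May 12, 1974.

May 12, 1974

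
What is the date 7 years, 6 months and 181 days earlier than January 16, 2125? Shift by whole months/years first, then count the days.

January 16, 2117

Going back 7 years, 6 months and 181 days from January 16, 2125: first the month/year part, then the days.
-7 years → 2118; month 1 − 6 = -5, which is month 7 of year 2117 → July 2117.
Day 16 is valid in July, giving July 16, 2117.
Now subtract 181 days from July 16, 2117.
Going back 16 days from July 16, 2117 reaches the end of the previous month; 181 − 16 = 165 left.
June 2117 has 30 days: 165 − 30 = 135 left.
May 2117 has 31 days: 135 − 31 = 104 left.
April 2117 has 30 days: 104 − 30 = 74 left.
March 2117 has 31 days: 74 − 31 = 43 left.
February 2117 has 28 days (2117 is not a leap year): 43 − 28 = 15 left.
January 2117 has 31 days; 31 − 15 = 16 → January 16, 2117.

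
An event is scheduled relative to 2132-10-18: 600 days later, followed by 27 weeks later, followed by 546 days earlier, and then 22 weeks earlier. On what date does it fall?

January 15, 2133

Advancing 600 days from October 18, 2132:
October has 31 days, so 31 − 18 = 13 days remain after October 18, 2132; 600 − 13 = 587 left.
November 2132 has 30 days: 587 − 30 = 557 left.
December 2132 has 31 days: 557 − 31 = 526 left.
January 2133 has 31 days: 526 − 31 = 495 left.
February 2133 has 28 days (2133 is not a leap year): 495 − 28 = 467 left.
March 2133 has 31 days: 467 − 31 = 436 left.
April 2133 has 30 days: 436 − 30 = 406 left.
May 2133 has 31 days: 406 − 31 = 375 left.
June 2133 has 30 days: 375 − 30 = 345 left.
July 2133 has 31 days: 345 − 31 = 314 left.
August 2133 has 31 days: 314 − 31 = 283 left.
September 2133 has 30 days: 283 − 30 = 253 left.
October 2133 has 31 days: 253 − 31 = 222 left.
November 2133 has 30 days: 222 − 30 = 192 left.
December 2133 has 31 days: 192 − 31 = 161 left.
January 2134 has 31 days: 161 − 31 = 130 left.
February 2134 has 28 days (2134 is not a leap year): 130 − 28 = 102 left.
March 2134 has 31 days: 102 − 31 = 71 left.
April 2134 has 30 days: 71 − 30 = 41 left.
May 2134 has 31 days: 41 − 31 = 10 left.
10 days into June 2134 → June 10, 2134.
Counting forward 27 weeks (= 189 days) from June 10, 2134:
June has 30 days, so 30 − 10 = 20 days remain after June 10, 2134; 189 − 20 = 169 left.
July 2134 has 31 days: 169 − 31 = 138 left.
August 2134 has 31 days: 138 − 31 = 107 left.
September 2134 has 30 days: 107 − 30 = 77 left.
October 2134 has 31 days: 77 − 31 = 46 left.
November 2134 has 30 days: 46 − 30 = 16 left.
16 days into December 2134 → December 16, 2134.
Subtracting 546 days from December 16, 2134:
Going back 16 days from December 16, 2134 reaches the end of the previous month; 546 − 16 = 530 left.
November 2134 has 30 days: 530 − 30 = 500 left.
October 2134 has 31 days: 500 − 31 = 469 left.
September 2134 has 30 days: 469 − 30 = 439 left.
August 2134 has 31 days: 439 − 31 = 408 left.
July 2134 has 31 days: 408 − 31 = 377 left.
June 2134 has 30 days: 377 − 30 = 347 left.
May 2134 has 31 days: 347 − 31 = 316 left.
April 2134 has 30 days: 316 − 30 = 286 left.
March 2134 has 31 days: 286 − 31 = 255 left.
February 2134 has 28 days (2134 is not a leap year): 255 − 28 = 227 left.
January 2134 has 31 days: 227 − 31 = 196 left.
December 2133 has 31 days: 196 − 31 = 165 left.
November 2133 has 30 days: 165 − 30 = 135 left.
October 2133 has 31 days: 135 − 31 = 104 left.
September 2133 has 30 days: 104 − 30 = 74 left.
August 2133 has 31 days: 74 − 31 = 43 left.
July 2133 has 31 days: 43 − 31 = 12 left.
June 2133 has 30 days; 30 − 12 = 18 → June 18, 2133.
Going back 22 weeks (= 154 days) from June 18, 2133:
Going back 18 days from June 18, 2133 reaches the end of the previous month; 154 − 18 = 136 left.
May 2133 has 31 days: 136 − 31 = 105 left.
April 2133 has 30 days: 105 − 30 = 75 left.
March 2133 has 31 days: 75 − 31 = 44 left.
February 2133 has 28 days (2133 is not a leap year): 44 − 28 = 16 left.
January 2133 has 31 days; 31 − 16 = 15 → January 15, 2133.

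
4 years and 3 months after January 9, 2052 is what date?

Adding 4 years and 3 months from January 9, 2052.
+4 years → 2056; month 1 + 3 = 4 → April 2056.
Day 9 is valid in April, giving April 9, 2056.

April 9, 2056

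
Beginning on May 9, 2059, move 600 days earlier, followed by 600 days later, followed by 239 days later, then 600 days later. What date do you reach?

August 25, 2061

Subtracting 600 days from May 9, 2059:
Going back 9 days from May 9, 2059 reaches the end of the previous month; 600 − 9 = 591 left.
April 2059 has 30 days: 591 − 30 = 561 left.
March 2059 has 31 days: 561 − 31 = 530 left.
February 2059 has 28 days (2059 is not a leap year): 530 − 28 = 502 left.
January 2059 has 31 days: 502 − 31 = 471 left.
December 2058 has 31 days: 471 − 31 = 440 left.
November 2058 has 30 days: 440 − 30 = 410 left.
October 2058 has 31 days: 410 − 31 = 379 left.
September 2058 has 30 days: 379 − 30 = 349 left.
August 2058 has 31 days: 349 − 31 = 318 left.
July 2058 has 31 days: 318 − 31 = 287 left.
June 2058 has 30 days: 287 − 30 = 257 left.
May 2058 has 31 days: 257 − 31 = 226 left.
April 2058 has 30 days: 226 − 30 = 196 left.
March 2058 has 31 days: 196 − 31 = 165 left.
February 2058 has 28 days (2058 is not a leap year): 165 − 28 = 137 left.
January 2058 has 31 days: 137 − 31 = 106 left.
December 2057 has 31 days: 106 − 31 = 75 left.
November 2057 has 30 days: 75 − 30 = 45 left.
October 2057 has 31 days: 45 − 31 = 14 left.
September 2057 has 30 days; 30 − 14 = 16 → September 16, 2057.
Advancing 600 days from September 16, 2057:
September has 30 days, so 30 − 16 = 14 days remain after September 16, 2057; 600 − 14 = 586 left.
October 2057 has 31 days: 586 − 31 = 555 left.
November 2057 has 30 days: 555 − 30 = 525 left.
December 2057 has 31 days: 525 − 31 = 494 left.
January 2058 has 31 days: 494 − 31 = 463 left.
February 2058 has 28 days (2058 is not a leap year): 463 − 28 = 435 left.
March 2058 has 31 days: 435 − 31 = 404 left.
April 2058 has 30 days: 404 − 30 = 374 left.
May 2058 has 31 days: 374 − 31 = 343 left.
June 2058 has 30 days: 343 − 30 = 313 left.
July 2058 has 31 days: 313 − 31 = 282 left.
August 2058 has 31 days: 282 − 31 = 251 left.
September 2058 has 30 days: 251 − 30 = 221 left.
October 2058 has 31 days: 221 − 31 = 190 left.
November 2058 has 30 days: 190 − 30 = 160 left.
December 2058 has 31 days: 160 − 31 = 129 left.
January 2059 has 31 days: 129 − 31 = 98 left.
February 2059 has 28 days (2059 is not a leap year): 98 − 28 = 70 left.
March 2059 has 31 days: 70 − 31 = 39 left.
April 2059 has 30 days: 39 − 30 = 9 left.
9 days into May 2059 → May 9, 2059.
Adding 239 days from May 9, 2059:
May has 31 days, so 31 − 9 = 22 days remain after May 9, 2059; 239 − 22 = 217 left.
June 2059 has 30 days: 217 − 30 = 187 left.
July 2059 has 31 days: 187 − 31 = 156 left.
August 2059 has 31 days: 156 − 31 = 125 left.
September 2059 has 30 days: 125 − 30 = 95 left.
October 2059 has 31 days: 95 − 31 = 64 left.
November 2059 has 30 days: 64 − 30 = 34 left.
December 2059 has 31 days: 34 − 31 = 3 left.
3 days into January 2060 → January 3, 2060.
Counting forward 600 days from January 3, 2060:
January has 31 days, so 31 − 3 = 28 days remain after January 3, 2060; 600 − 28 = 572 left.
February 2060 has 29 days (2060 is a leap year): 572 − 29 = 543 left.
March 2060 has 31 days: 543 − 31 = 512 left.
April 2060 has 30 days: 512 − 30 = 482 left.
May 2060 has 31 days: 482 − 31 = 451 left.
June 2060 has 30 days: 451 − 30 = 421 left.
July 2060 has 31 days: 421 − 31 = 390 left.
August 2060 has 31 days: 390 − 31 = 359 left.
September 2060 has 30 days: 359 − 30 = 329 left.
October 2060 has 31 days: 329 − 31 = 298 left.
November 2060 has 30 days: 298 − 30 = 268 left.
December 2060 has 31 days: 268 − 31 = 237 left.
January 2061 has 31 days: 237 − 31 = 206 left.
February 2061 has 28 days (2061 is not a leap year): 206 − 28 = 178 left.
March 2061 has 31 days: 178 − 31 = 147 left.
April 2061 has 30 days: 147 − 30 = 117 left.
May 2061 has 31 days: 117 − 31 = 86 left.
June 2061 has 30 days: 86 − 30 = 56 left.
July 2061 has 31 days: 56 − 31 = 25 left.
25 days into August 2061 → August 25, 2061.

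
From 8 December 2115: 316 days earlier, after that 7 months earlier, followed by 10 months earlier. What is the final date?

Subtracting 316 days from December 8, 2115:
Going back 8 days from December 8, 2115 reaches the end of the previous month; 316 − 8 = 308 left.
November 2115 has 30 days: 308 − 30 = 278 left.
October 2115 has 31 days: 278 − 31 = 247 left.
September 2115 has 30 days: 247 − 30 = 217 left.
August 2115 has 31 days: 217 − 31 = 186 left.
July 2115 has 31 days: 186 − 31 = 155 left.
June 2115 has 30 days: 155 − 30 = 125 left.
May 2115 has 31 days: 125 − 31 = 94 left.
April 2115 has 30 days: 94 − 30 = 64 left.
March 2115 has 31 days: 64 − 31 = 33 left.
February 2115 has 28 days (2115 is not a leap year): 33 − 28 = 5 left.
January 2115 has 31 days; 31 − 5 = 26 → January 26, 2115.
Subtracting 7 months from January 26, 2115:
month 1 − 7 = -6, which is month 6 of year 2114 → June 2114.
Day 26 is valid in June, giving June 26, 2114.
Subtracting 10 months from June 26, 2114:
month 6 − 10 = -4, which is month 8 of year 2113 → August 2113.
Day 26 is valid in August, giving August 26, 2113.

August 26, 2113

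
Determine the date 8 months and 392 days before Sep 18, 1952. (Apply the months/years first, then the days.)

Counting back 8 months and 392 days from September 18, 1952: first the month/year part, then the days.
month 9 − 8 = 1 → January 1952.
Day 18 is valid in January, giving January 18, 1952.
Now subtract 392 days from January 18, 1952.
Going back 18 days from January 18, 1952 reaches the end of the previous month; 392 − 18 = 374 left.
December 1951 has 31 days: 374 − 31 = 343 left.
November 1951 has 30 days: 343 − 30 = 313 left.
October 1951 has 31 days: 313 − 31 = 282 left.
September 1951 has 30 days: 282 − 30 = 252 left.
August 1951 has 31 days: 252 − 31 = 221 left.
July 1951 has 31 days: 221 − 31 = 190 left.
June 1951 has 30 days: 190 − 30 = 160 left.
May 1951 has 31 days: 160 − 31 = 129 left.
April 1951 has 30 days: 129 − 30 = 99 left.
March 1951 has 31 days: 99 − 31 = 68 left.
February 1951 has 28 days (1951 is not a leap year): 68 − 28 = 40 left.
January 1951 has 31 days: 40 − 31 = 9 left.
December 1950 has 31 days; 31 − 9 = 22 → December 22, 1950.

December 22, 1950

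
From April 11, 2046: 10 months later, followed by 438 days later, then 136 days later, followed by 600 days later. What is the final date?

Advancing 10 months from April 11, 2046:
month 4 + 10 = 14, which is month 2 of year 2047 → February 2047.
Day 11 is valid in February, giving February 11, 2047.
Counting forward 438 days from February 11, 2047:
February has 28 days, so 28 − 11 = 17 days remain after February 11, 2047; 438 − 17 = 421 left.
March 2047 has 31 days: 421 − 31 = 390 left.
April 2047 has 30 days: 390 − 30 = 360 left.
May 2047 has 31 days: 360 − 31 = 329 left.
June 2047 has 30 days: 329 − 30 = 299 left.
July 2047 has 31 days: 299 − 31 = 268 left.
August 2047 has 31 days: 268 − 31 = 237 left.
September 2047 has 30 days: 237 − 30 = 207 left.
October 2047 has 31 days: 207 − 31 = 176 left.
November 2047 has 30 days: 176 − 30 = 146 left.
December 2047 has 31 days: 146 − 31 = 115 left.
January 2048 has 31 days: 115 − 31 = 84 left.
February 2048 has 29 days (2048 is a leap year): 84 − 29 = 55 left.
March 2048 has 31 days: 55 − 31 = 24 left.
24 days into April 2048 → April 24, 2048.
Adding 136 days from April 24, 2048:
April has 30 days, so 30 − 24 = 6 days remain after April 24, 2048; 136 − 6 = 130 left.
May 2048 has 31 days: 130 − 31 = 99 left.
June 2048 has 30 days: 99 − 30 = 69 left.
July 2048 has 31 days: 69 − 31 = 38 left.
August 2048 has 31 days: 38 − 31 = 7 left.
7 days into September 2048 → September 7, 2048.
Counting forward 600 days from September 7, 2048:
September has 30 days, so 30 − 7 = 23 days remain after September 7, 2048; 600 − 23 = 577 left.
October 2048 has 31 days: 577 − 31 = 546 left.
November 2048 has 30 days: 546 − 30 = 516 left.
December 2048 has 31 days: 516 − 31 = 485 left.
January 2049 has 31 days: 485 − 31 = 454 left.
February 2049 has 28 days (2049 is not a leap year): 454 − 28 = 426 left.
March 2049 has 31 days: 426 − 31 = 395 left.
April 2049 has 30 days: 395 − 30 = 365 left.
May 2049 has 31 days: 365 − 31 = 334 left.
June 2049 has 30 days: 334 − 30 = 304 left.
July 2049 has 31 days: 304 − 31 = 273 left.
August 2049 has 31 days: 273 − 31 = 242 left.
September 2049 has 30 days: 242 − 30 = 212 left.
October 2049 has 31 days: 212 − 31 = 181 left.
November 2049 has 30 days: 181 − 30 = 151 left.
December 2049 has 31 days: 151 − 31 = 120 left.
January 2050 has 31 days: 120 − 31 = 89 left.
February 2050 has 28 days (2050 is not a leap year): 89 − 28 = 61 left.
March 2050 has 31 days: 61 − 31 = 30 left.
30 days into April 2050 → April 30, 2050.

April 30, 2050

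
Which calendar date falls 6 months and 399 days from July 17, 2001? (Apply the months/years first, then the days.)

February 20, 2003

Counting forward 6 months and 399 days from July 17, 2001: first the month/year part, then the days.
month 7 + 6 = 13, which is month 1 of year 2002 → January 2002.
Day 17 is valid in January, giving January 17, 2002.
Now add 399 days from January 17, 2002.
January has 31 days, so 31 − 17 = 14 days remain after January 17, 2002; 399 − 14 = 385 left.
February 2002 has 28 days (2002 is not a leap year): 385 − 28 = 357 left.
March 2002 has 31 days: 357 − 31 = 326 left.
April 2002 has 30 days: 326 − 30 = 296 left.
May 2002 has 31 days: 296 − 31 = 265 left.
June 2002 has 30 days: 265 − 30 = 235 left.
July 2002 has 31 days: 235 − 31 = 204 left.
August 2002 has 31 days: 204 − 31 = 173 left.
September 2002 has 30 days: 173 − 30 = 143 left.
October 2002 has 31 days: 143 − 31 = 112 left.
November 2002 has 30 days: 112 − 30 = 82 left.
December 2002 has 31 days: 82 − 31 = 51 left.
January 2003 has 31 days: 51 − 31 = 20 left.
20 days into February 2003 → February 20, 2003.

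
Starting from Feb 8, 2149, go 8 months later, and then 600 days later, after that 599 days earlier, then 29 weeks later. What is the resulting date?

April 30, 2150

Counting forward 8 months from February 8, 2149:
month 2 + 8 = 10 → October 2149.
Day 8 is valid in October, giving October 8, 2149.
Advancing 600 days from October 8, 2149:
October has 31 days, so 31 − 8 = 23 days remain after October 8, 2149; 600 − 23 = 577 left.
November 2149 has 30 days: 577 − 30 = 547 left.
December 2149 has 31 days: 547 − 31 = 516 left.
January 2150 has 31 days: 516 − 31 = 485 left.
February 2150 has 28 days (2150 is not a leap year): 485 − 28 = 457 left.
March 2150 has 31 days: 457 − 31 = 426 left.
April 2150 has 30 days: 426 − 30 = 396 left.
May 2150 has 31 days: 396 − 31 = 365 left.
June 2150 has 30 days: 365 − 30 = 335 left.
July 2150 has 31 days: 335 − 31 = 304 left.
August 2150 has 31 days: 304 − 31 = 273 left.
September 2150 has 30 days: 273 − 30 = 243 left.
October 2150 has 31 days: 243 − 31 = 212 left.
November 2150 has 30 days: 212 − 30 = 182 left.
December 2150 has 31 days: 182 − 31 = 151 left.
January 2151 has 31 days: 151 − 31 = 120 left.
February 2151 has 28 days (2151 is not a leap year): 120 − 28 = 92 left.
March 2151 has 31 days: 92 − 31 = 61 left.
April 2151 has 30 days: 61 − 30 = 31 left.
31 days into May 2151 → May 31, 2151.
Subtracting 599 days from May 31, 2151:
Going back 31 days from May 31, 2151 reaches the end of the previous month; 599 − 31 = 568 left.
April 2151 has 30 days: 568 − 30 = 538 left.
March 2151 has 31 days: 538 − 31 = 507 left.
February 2151 has 28 days (2151 is not a leap year): 507 − 28 = 479 left.
January 2151 has 31 days: 479 − 31 = 448 left.
December 2150 has 31 days: 448 − 31 = 417 left.
November 2150 has 30 days: 417 − 30 = 387 left.
October 2150 has 31 days: 387 − 31 = 356 left.
September 2150 has 30 days: 356 − 30 = 326 left.
August 2150 has 31 days: 326 − 31 = 295 left.
July 2150 has 31 days: 295 − 31 = 264 left.
June 2150 has 30 days: 264 − 30 = 234 left.
May 2150 has 31 days: 234 − 31 = 203 left.
April 2150 has 30 days: 203 − 30 = 173 left.
March 2150 has 31 days: 173 − 31 = 142 left.
February 2150 has 28 days (2150 is not a leap year): 142 − 28 = 114 left.
January 2150 has 31 days: 114 − 31 = 83 left.
December 2149 has 31 days: 83 − 31 = 52 left.
November 2149 has 30 days: 52 − 30 = 22 left.
October 2149 has 31 days; 31 − 22 = 9 → October 9, 2149.
Advancing 29 weeks (= 203 days) from October 9, 2149:
October has 31 days, so 31 − 9 = 22 days remain after October 9, 2149; 203 − 22 = 181 left.
November 2149 has 30 days: 181 − 30 = 151 left.
December 2149 has 31 days: 151 − 31 = 120 left.
January 2150 has 31 days: 120 − 31 = 89 left.
February 2150 has 28 days (2150 is not a leap year): 89 − 28 = 61 left.
March 2150 has 31 days: 61 − 31 = 30 left.
30 days into April 2150 → April 30, 2150.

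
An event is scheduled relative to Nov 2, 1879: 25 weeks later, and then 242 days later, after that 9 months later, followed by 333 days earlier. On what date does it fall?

Advancing 25 weeks (= 175 days) from November 2, 1879:
November has 30 days, so 30 − 2 = 28 days remain after November 2, 1879; 175 − 28 = 147 left.
December 1879 has 31 days: 147 − 31 = 116 left.
January 1880 has 31 days: 116 − 31 = 85 left.
February 1880 has 29 days (1880 is a leap year): 85 − 29 = 56 left.
March 1880 has 31 days: 56 − 31 = 25 left.
25 days into April 1880 → April 25, 1880.
Advancing 242 days from April 25, 1880:
April has 30 days, so 30 − 25 = 5 days remain after April 25, 1880; 242 − 5 = 237 left.
May 1880 has 31 days: 237 − 31 = 206 left.
June 1880 has 30 days: 206 − 30 = 176 left.
July 1880 has 31 days: 176 − 31 = 145 left.
August 1880 has 31 days: 145 − 31 = 114 left.
September 1880 has 30 days: 114 − 30 = 84 left.
October 1880 has 31 days: 84 − 31 = 53 left.
November 1880 has 30 days: 53 − 30 = 23 left.
23 days into December 1880 → December 23, 1880.
Adding 9 months from December 23, 1880:
month 12 + 9 = 21, which is month 9 of year 1881 → September 1881.
Day 23 is valid in September, giving September 23, 1881.
Counting back 333 days from September 23, 1881:
Going back 23 days from September 23, 1881 reaches the end of the previous month; 333 − 23 = 310 left.
August 1881 has 31 days: 310 − 31 = 279 left.
July 1881 has 31 days: 279 − 31 = 248 left.
June 1881 has 30 days: 248 − 30 = 218 left.
May 1881 has 31 days: 218 − 31 = 187 left.
April 1881 has 30 days: 187 − 30 = 157 left.
March 1881 has 31 days: 157 − 31 = 126 left.
February 1881 has 28 days (1881 is not a leap year): 126 − 28 = 98 left.
January 1881 has 31 days: 98 − 31 = 67 left.
December 1880 has 31 days: 67 − 31 = 36 left.
November 1880 has 30 days: 36 − 30 = 6 left.
October 1880 has 31 days; 31 − 6 = 25 → October 25, 1880.

October 25, 1880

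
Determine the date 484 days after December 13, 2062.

Adding 484 days from December 13, 2062.
December has 31 days, so 31 − 13 = 18 days remain after December 13, 2062; 484 − 18 = 466 left.
January 2063 has 31 days: 466 − 31 = 435 left.
February 2063 has 28 days (2063 is not a leap year): 435 − 28 = 407 left.
March 2063 has 31 days: 407 − 31 = 376 left.
April 2063 has 30 days: 376 − 30 = 346 left.
May 2063 has 31 days: 346 − 31 = 315 left.
June 2063 has 30 days: 315 − 30 = 285 left.
July 2063 has 31 days: 285 − 31 = 254 left.
August 2063 has 31 days: 254 − 31 = 223 left.
September 2063 has 30 days: 223 − 30 = 193 left.
October 2063 has 31 days: 193 − 31 = 162 left.
November 2063 has 30 days: 162 − 30 = 132 left.
December 2063 has 31 days: 132 − 31 = 101 left.
January 2064 has 31 days: 101 − 31 = 70 left.
February 2064 has 29 days (2064 is a leap year): 70 − 29 = 41 left.
March 2064 has 31 days: 41 − 31 = 10 left.
10 days into April 2064 → April 10, 2064.

April 10, 2064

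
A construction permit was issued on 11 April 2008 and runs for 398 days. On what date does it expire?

May 14, 2009

Advancing 398 days from April 11, 2008.
April has 30 days, so 30 − 11 = 19 days remain after April 11, 2008; 398 − 19 = 379 left.
May 2008 has 31 days: 379 − 31 = 348 left.
June 2008 has 30 days: 348 − 30 = 318 left.
July 2008 has 31 days: 318 − 31 = 287 left.
August 2008 has 31 days: 287 − 31 = 256 left.
September 2008 has 30 days: 256 − 30 = 226 left.
October 2008 has 31 days: 226 − 31 = 195 left.
November 2008 has 30 days: 195 − 30 = 165 left.
December 2008 has 31 days: 165 − 31 = 134 left.
January 2009 has 31 days: 134 − 31 = 103 left.
February 2009 has 28 days (2009 is not a leap year): 103 − 28 = 75 left.
March 2009 has 31 days: 75 − 31 = 44 left.
April 2009 has 30 days: 44 − 30 = 14 left.
14 days into May 2009 → May 14, 2009.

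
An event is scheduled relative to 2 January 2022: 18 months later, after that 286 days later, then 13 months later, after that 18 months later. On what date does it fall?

November 13, 2026

Counting forward 18 months from January 2, 2022:
month 1 + 18 = 19, which is month 7 of year 2023 → July 2023.
Day 2 is valid in July, giving July 2, 2023.
Counting forward 286 days from July 2, 2023:
July has 31 days, so 31 − 2 = 29 days remain after July 2, 2023; 286 − 29 = 257 left.
August 2023 has 31 days: 257 − 31 = 226 left.
September 2023 has 30 days: 226 − 30 = 196 left.
October 2023 has 31 days: 196 − 31 = 165 left.
November 2023 has 30 days: 165 − 30 = 135 left.
December 2023 has 31 days: 135 − 31 = 104 left.
January 2024 has 31 days: 104 − 31 = 73 left.
February 2024 has 29 days (2024 is a leap year): 73 − 29 = 44 left.
March 2024 has 31 days: 44 − 31 = 13 left.
13 days into April 2024 → April 13, 2024.
Advancing 13 months from April 13, 2024:
month 4 + 13 = 17, which is month 5 of year 2025 → May 2025.
Day 13 is valid in May, giving May 13, 2025.
Counting forward 18 months from May 13, 2025:
month 5 + 18 = 23, which is month 11 of year 2026 → November 2026.
Day 13 is valid in November, giving November 13, 2026.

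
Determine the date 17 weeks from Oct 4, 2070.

Counting forward 17 weeks = 119 days from October 4, 2070.
October has 31 days, so 31 − 4 = 27 days remain after October 4, 2070; 119 − 27 = 92 left.
November 2070 has 30 days: 92 − 30 = 62 left.
December 2070 has 31 days: 62 − 31 = 31 left.
31 days into January 2071 → January 31, 2071.

January 31, 2071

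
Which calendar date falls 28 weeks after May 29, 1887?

December 11, 1887

Advancing 28 weeks = 196 days from May 29, 1887.
May has 31 days, so 31 − 29 = 2 days remain after May 29, 1887; 196 − 2 = 194 left.
June 1887 has 30 days: 194 − 30 = 164 left.
July 1887 has 31 days: 164 − 31 = 133 left.
August 1887 has 31 days: 133 − 31 = 102 left.
September 1887 has 30 days: 102 − 30 = 72 left.
October 1887 has 31 days: 72 − 31 = 41 left.
November 1887 has 30 days: 41 − 30 = 11 left.
11 days into December 1887 → December 11, 1887.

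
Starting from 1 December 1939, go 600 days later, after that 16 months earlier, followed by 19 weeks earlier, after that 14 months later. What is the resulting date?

January 11, 1941

Counting forward 600 days from December 1, 1939:
December has 31 days, so 31 − 1 = 30 days remain after December 1, 1939; 600 − 30 = 570 left.
January 1940 has 31 days: 570 − 31 = 539 left.
February 1940 has 29 days (1940 is a leap year): 539 − 29 = 510 left.
March 1940 has 31 days: 510 − 31 = 479 left.
April 1940 has 30 days: 479 − 30 = 449 left.
May 1940 has 31 days: 449 − 31 = 418 left.
June 1940 has 30 days: 418 − 30 = 388 left.
July 1940 has 31 days: 388 − 31 = 357 left.
August 1940 has 31 days: 357 − 31 = 326 left.
September 1940 has 30 days: 326 − 30 = 296 left.
October 1940 has 31 days: 296 − 31 = 265 left.
November 1940 has 30 days: 265 − 30 = 235 left.
December 1940 has 31 days: 235 − 31 = 204 left.
January 1941 has 31 days: 204 − 31 = 173 left.
February 1941 has 28 days (1941 is not a leap year): 173 − 28 = 145 left.
March 1941 has 31 days: 145 − 31 = 114 left.
April 1941 has 30 days: 114 − 30 = 84 left.
May 1941 has 31 days: 84 − 31 = 53 left.
June 1941 has 30 days: 53 − 30 = 23 left.
23 days into July 1941 → July 23, 1941.
Counting back 16 months from July 23, 1941:
month 7 − 16 = -9, which is month 3 of year 1940 → March 1940.
Day 23 is valid in March, giving March 23, 1940.
Subtracting 19 weeks (= 133 days) from March 23, 1940:
Going back 23 days from March 23, 1940 reaches the end of the previous month; 133 − 23 = 110 left.
February 1940 has 29 days (1940 is a leap year): 110 − 29 = 81 left.
January 1940 has 31 days: 81 − 31 = 50 left.
December 1939 has 31 days: 50 − 31 = 19 left.
November 1939 has 30 days; 30 − 19 = 11 → November 11, 1939.
Counting forward 14 months from November 11, 1939:
month 11 + 14 = 25, which is month 1 of year 1941 → January 1941.
Day 11 is valid in January, giving January 11, 1941.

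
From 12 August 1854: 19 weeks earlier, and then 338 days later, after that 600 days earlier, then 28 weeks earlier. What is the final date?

December 29, 1852

Going back 19 weeks (= 133 days) from August 12, 1854:
Going back 12 days from August 12, 1854 reaches the end of the previous month; 133 − 12 = 121 left.
July 1854 has 31 days: 121 − 31 = 90 left.
June 1854 has 30 days: 90 − 30 = 60 left.
May 1854 has 31 days: 60 − 31 = 29 left.
April 1854 has 30 days; 30 − 29 = 1 → April 1, 1854.
Counting forward 338 days from April 1, 1854:
April has 30 days, so 30 − 1 = 29 days remain after April 1, 1854; 338 − 29 = 309 left.
May 1854 has 31 days: 309 − 31 = 278 left.
June 1854 has 30 days: 278 − 30 = 248 left.
July 1854 has 31 days: 248 − 31 = 217 left.
August 1854 has 31 days: 217 − 31 = 186 left.
September 1854 has 30 days: 186 − 30 = 156 left.
October 1854 has 31 days: 156 − 31 = 125 left.
November 1854 has 30 days: 125 − 30 = 95 left.
December 1854 has 31 days: 95 − 31 = 64 left.
January 1855 has 31 days: 64 − 31 = 33 left.
February 1855 has 28 days (1855 is not a leap year): 33 − 28 = 5 left.
5 days into March 1855 → March 5, 1855.
Subtracting 600 days from March 5, 1855:
Going back 5 days from March 5, 1855 reaches the end of the previous month; 600 − 5 = 595 left.
February 1855 has 28 days (1855 is not a leap year): 595 − 28 = 567 left.
January 1855 has 31 days: 567 − 31 = 536 left.
December 1854 has 31 days: 536 − 31 = 505 left.
November 1854 has 30 days: 505 − 30 = 475 left.
October 1854 has 31 days: 475 − 31 = 444 left.
September 1854 has 30 days: 444 − 30 = 414 left.
August 1854 has 31 days: 414 − 31 = 383 left.
July 1854 has 31 days: 383 − 31 = 352 left.
June 1854 has 30 days: 352 − 30 = 322 left.
May 1854 has 31 days: 322 − 31 = 291 left.
April 1854 has 30 days: 291 − 30 = 261 left.
March 1854 has 31 days: 261 − 31 = 230 left.
February 1854 has 28 days (1854 is not a leap year): 230 − 28 = 202 left.
January 1854 has 31 days: 202 − 31 = 171 left.
December 1853 has 31 days: 171 − 31 = 140 left.
November 1853 has 30 days: 140 − 30 = 110 left.
October 1853 has 31 days: 110 − 31 = 79 left.
September 1853 has 30 days: 79 − 30 = 49 left.
August 1853 has 31 days: 49 − 31 = 18 left.
July 1853 has 31 days; 31 − 18 = 13 → July 13, 1853.
Subtracting 28 weeks (= 196 days) from July 13, 1853:
Going back 13 days from July 13, 1853 reaches the end of the previous month; 196 − 13 = 183 left.
June 1853 has 30 days: 183 − 30 = 153 left.
May 1853 has 31 days: 153 − 31 = 122 left.
April 1853 has 30 days: 122 − 30 = 92 left.
March 1853 has 31 days: 92 − 31 = 61 left.
February 1853 has 28 days (1853 is not a leap year): 61 − 28 = 33 left.
January 1853 has 31 days: 33 − 31 = 2 left.
December 1852 has 31 days; 31 − 2 = 29 → December 29, 1852.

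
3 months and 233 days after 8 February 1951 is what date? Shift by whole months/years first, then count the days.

December 27, 1951

Adding 3 months and 233 days from February 8, 1951: first the month/year part, then the days.
month 2 + 3 = 5 → May 1951.
Day 8 is valid in May, giving May 8, 1951.
Now add 233 days from May 8, 1951.
May has 31 days, so 31 − 8 = 23 days remain after May 8, 1951; 233 − 23 = 210 left.
June 1951 has 30 days: 210 − 30 = 180 left.
July 1951 has 31 days: 180 − 31 = 149 left.
August 1951 has 31 days: 149 − 31 = 118 left.
September 1951 has 30 days: 118 − 30 = 88 left.
October 1951 has 31 days: 88 − 31 = 57 left.
November 1951 has 30 days: 57 − 30 = 27 left.
27 days into December 1951 → December 27, 1951.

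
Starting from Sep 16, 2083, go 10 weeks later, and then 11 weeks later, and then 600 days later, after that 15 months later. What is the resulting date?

January 2, 2087

Adding 10 weeks (= 70 days) from September 16, 2083:
September has 30 days, so 30 − 16 = 14 days remain after September 16, 2083; 70 − 14 = 56 left.
October 2083 has 31 days: 56 − 31 = 25 left.
25 days into November 2083 → November 25, 2083.
Adding 11 weeks (= 77 days) from November 25, 2083:
November has 30 days, so 30 − 25 = 5 days remain after November 25, 2083; 77 − 5 = 72 left.
December 2083 has 31 days: 72 − 31 = 41 left.
January 2084 has 31 days: 41 − 31 = 10 left.
10 days into February 2084 → February 10, 2084.
Adding 600 days from February 10, 2084:
February has 29 days, so 29 − 10 = 19 days remain after February 10, 2084; 600 − 19 = 581 left.
March 2084 has 31 days: 581 − 31 = 550 left.
April 2084 has 30 days: 550 − 30 = 520 left.
May 2084 has 31 days: 520 − 31 = 489 left.
June 2084 has 30 days: 489 − 30 = 459 left.
July 2084 has 31 days: 459 − 31 = 428 left.
August 2084 has 31 days: 428 − 31 = 397 left.
September 2084 has 30 days: 397 − 30 = 367 left.
October 2084 has 31 days: 367 − 31 = 336 left.
November 2084 has 30 days: 336 − 30 = 306 left.
December 2084 has 31 days: 306 − 31 = 275 left.
January 2085 has 31 days: 275 − 31 = 244 left.
February 2085 has 28 days (2085 is not a leap year): 244 − 28 = 216 left.
March 2085 has 31 days: 216 − 31 = 185 left.
April 2085 has 30 days: 185 − 30 = 155 left.
May 2085 has 31 days: 155 − 31 = 124 left.
June 2085 has 30 days: 124 − 30 = 94 left.
July 2085 has 31 days: 94 − 31 = 63 left.
August 2085 has 31 days: 63 − 31 = 32 left.
September 2085 has 30 days: 32 − 30 = 2 left.
2 days into October 2085 → October 2, 2085.
Adding 15 months from October 2, 2085:
month 10 + 15 = 25, which is month 1 of year 2087 → January 2087.
Day 2 is valid in January, giving January 2, 2087.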